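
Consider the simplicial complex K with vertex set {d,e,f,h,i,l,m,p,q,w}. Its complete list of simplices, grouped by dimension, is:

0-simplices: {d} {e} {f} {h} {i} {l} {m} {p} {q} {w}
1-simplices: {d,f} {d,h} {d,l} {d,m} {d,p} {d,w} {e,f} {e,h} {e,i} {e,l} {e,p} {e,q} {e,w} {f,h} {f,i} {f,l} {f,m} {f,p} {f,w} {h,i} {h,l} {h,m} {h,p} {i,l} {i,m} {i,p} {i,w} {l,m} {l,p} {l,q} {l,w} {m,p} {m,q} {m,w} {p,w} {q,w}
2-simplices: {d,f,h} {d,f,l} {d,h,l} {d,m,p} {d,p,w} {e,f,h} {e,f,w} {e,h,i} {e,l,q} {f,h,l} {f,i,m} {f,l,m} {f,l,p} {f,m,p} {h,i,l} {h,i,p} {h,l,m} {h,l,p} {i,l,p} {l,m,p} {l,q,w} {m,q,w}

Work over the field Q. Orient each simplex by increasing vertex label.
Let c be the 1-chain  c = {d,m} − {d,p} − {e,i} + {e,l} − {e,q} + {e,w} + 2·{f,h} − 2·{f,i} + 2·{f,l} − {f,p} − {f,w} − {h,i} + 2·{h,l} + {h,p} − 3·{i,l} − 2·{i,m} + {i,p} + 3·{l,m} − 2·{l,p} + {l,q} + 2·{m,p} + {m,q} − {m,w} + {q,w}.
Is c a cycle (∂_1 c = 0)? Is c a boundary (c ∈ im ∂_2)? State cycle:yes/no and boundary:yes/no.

n_0=10 n_1=36 n_2=22  [Q]
∂1: piv[df,dh,dl,dm,dp,dw,ef,ei,eq] rk=9  ker:eh,el,ep,ew,fh,fi,fl,fm,fp,fw,hi,hl,hm,hp,il,im,ip,iw,lm,lp,lq,lw,mp,mq,mw,pw,qw
∂2: piv[dfh,dfl,dhl,dmp,dpw,efh,efw,ehi,elq,fim,flm,flp,fmp,hil,hip,hlm,hlp,lqw,mqw] rk=19  ker:fhl,ilp,lmp
∂1c = 0
c vs im∂2: reduces to 0 ⇒ boundary

cycle:yes boundary:yes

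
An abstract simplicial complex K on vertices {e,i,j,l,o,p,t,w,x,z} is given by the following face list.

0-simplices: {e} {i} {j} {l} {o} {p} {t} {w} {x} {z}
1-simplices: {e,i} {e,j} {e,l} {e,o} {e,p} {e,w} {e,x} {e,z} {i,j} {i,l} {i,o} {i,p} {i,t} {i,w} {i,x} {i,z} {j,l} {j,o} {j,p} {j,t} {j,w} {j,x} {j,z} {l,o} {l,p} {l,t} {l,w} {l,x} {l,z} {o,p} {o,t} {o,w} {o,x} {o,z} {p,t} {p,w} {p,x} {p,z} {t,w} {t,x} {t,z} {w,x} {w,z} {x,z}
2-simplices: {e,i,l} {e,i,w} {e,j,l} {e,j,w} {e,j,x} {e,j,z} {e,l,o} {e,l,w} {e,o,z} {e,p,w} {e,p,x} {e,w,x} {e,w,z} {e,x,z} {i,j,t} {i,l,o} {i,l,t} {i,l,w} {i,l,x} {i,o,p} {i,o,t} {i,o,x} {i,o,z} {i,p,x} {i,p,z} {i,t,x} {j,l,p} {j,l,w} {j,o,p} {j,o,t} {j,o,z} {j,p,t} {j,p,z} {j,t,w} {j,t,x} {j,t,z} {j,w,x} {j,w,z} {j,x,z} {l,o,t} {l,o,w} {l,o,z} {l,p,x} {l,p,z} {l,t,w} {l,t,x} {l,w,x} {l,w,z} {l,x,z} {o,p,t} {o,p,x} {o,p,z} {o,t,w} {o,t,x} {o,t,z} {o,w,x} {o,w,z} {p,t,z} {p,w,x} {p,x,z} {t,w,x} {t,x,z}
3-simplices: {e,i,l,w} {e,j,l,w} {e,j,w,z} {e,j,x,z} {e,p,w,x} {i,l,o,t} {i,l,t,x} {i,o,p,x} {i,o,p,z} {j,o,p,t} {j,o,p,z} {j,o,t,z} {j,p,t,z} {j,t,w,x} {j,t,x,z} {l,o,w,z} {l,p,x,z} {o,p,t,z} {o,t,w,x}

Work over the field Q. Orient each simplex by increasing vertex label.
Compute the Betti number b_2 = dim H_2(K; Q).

n_0=10 n_1=44 n_2=62 n_3=19  [Q]
∂1: piv[ei,ej,el,eo,ep,ew,ex,ez,it] rk=9  ker:ij,il,io,ip,iw,ix,iz,jl,jo,jp,jt,jw,jx,jz,lo,lp,lt,lw,lx,lz,op,ot,ow,ox,oz,pt,pw,px,pz,tw,tx,tz,wx,wz,xz
∂2: piv[eil,eiw,ejl,ejw,ejx,ejz,elo,elw,eoz,epw,epx,ewx,ewz,exz,ijt,ilo,ilt,ilx,iop,iot,iox,ioz,ipx,ipz,itx,jlp,jop,jot,joz,jpt,jtw,jtx,jtz,low,loz] rk=35  ker:ilw,jlw,jpz,jwx,jwz,jxz,lot,lpx,lpz,ltw,ltx,lwx,lwz,lxz,opt,opx,opz,otw,otx,otz,owx,owz,ptz,pwx,pxz,twx,txz
∂3: piv[eilw,ejlw,ejwz,ejxz,epwx,ilot,iltx,iopx,iopz,jopt,jopz,jotz,jptz,jtwx,jtxz,lowz,lpxz,otwx] rk=18  ker:optz
b_2=(62−35)−18=9

b_2=9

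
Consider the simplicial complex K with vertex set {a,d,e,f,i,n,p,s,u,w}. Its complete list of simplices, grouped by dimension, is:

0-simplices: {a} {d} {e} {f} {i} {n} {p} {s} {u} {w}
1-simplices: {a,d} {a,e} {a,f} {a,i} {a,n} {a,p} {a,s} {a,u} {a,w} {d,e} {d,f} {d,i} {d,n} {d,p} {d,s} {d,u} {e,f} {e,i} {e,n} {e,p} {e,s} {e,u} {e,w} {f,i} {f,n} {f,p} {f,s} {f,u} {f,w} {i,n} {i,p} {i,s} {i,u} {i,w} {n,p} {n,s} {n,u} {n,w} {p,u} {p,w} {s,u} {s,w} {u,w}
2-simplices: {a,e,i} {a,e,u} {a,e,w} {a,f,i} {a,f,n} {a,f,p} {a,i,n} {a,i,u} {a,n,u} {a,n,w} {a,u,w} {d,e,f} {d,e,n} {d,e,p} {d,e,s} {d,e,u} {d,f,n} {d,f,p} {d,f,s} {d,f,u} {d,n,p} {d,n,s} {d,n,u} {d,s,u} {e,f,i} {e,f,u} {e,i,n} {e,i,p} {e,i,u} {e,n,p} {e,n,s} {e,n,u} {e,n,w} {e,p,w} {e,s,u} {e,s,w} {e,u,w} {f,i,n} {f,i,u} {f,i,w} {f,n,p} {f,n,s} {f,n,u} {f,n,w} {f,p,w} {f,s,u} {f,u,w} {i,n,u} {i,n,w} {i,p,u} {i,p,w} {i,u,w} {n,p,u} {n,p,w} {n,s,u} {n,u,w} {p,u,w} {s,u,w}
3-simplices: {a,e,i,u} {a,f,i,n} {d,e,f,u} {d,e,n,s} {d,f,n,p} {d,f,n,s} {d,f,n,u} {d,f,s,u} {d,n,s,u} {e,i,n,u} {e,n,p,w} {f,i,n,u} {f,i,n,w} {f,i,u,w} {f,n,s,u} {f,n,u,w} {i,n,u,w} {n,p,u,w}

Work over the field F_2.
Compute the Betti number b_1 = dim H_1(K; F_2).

n_0=10 n_1=43 n_2=58 n_3=18  [Z2]
∂1: piv[ad,ae,af,ai,an,ap,as,au,aw] rk=9  ker:de,df,di,dn,dp,ds,du,ef,ei,en,ep,es,eu,ew,fi,fn,fp,fs,fu,fw,in,ip,is,iu,iw,np,ns,nu,nw,pu,pw,su,sw,uw
∂2: piv[aei,aeu,aew,afi,afn,afp,ain,aiu,anu,anw,auw,def,den,dep,des,deu,dfn,dfp,dfs,dfu,dnp,dns,dnu,dsu,eip,epw,esw,fiw,fnw,ipu] rk=30  ker:efi,efu,ein,eiu,enp,ens,enu,enw,esu,euw,fin,fiu,fnp,fns,fnu,fpw,fsu,fuw,inu,inw,ipw,iuw,npu,npw,nsu,nuw,puw,suw
∂3: piv[aeiu,afin,defu,dens,dfnp,dfns,dfnu,dfsu,dnsu,einu,enpw,finu,finw,fiuw,fnuw,npuw] rk=16  ker:fnsu,inuw
b_1=(43−9)−30=4

b_1=4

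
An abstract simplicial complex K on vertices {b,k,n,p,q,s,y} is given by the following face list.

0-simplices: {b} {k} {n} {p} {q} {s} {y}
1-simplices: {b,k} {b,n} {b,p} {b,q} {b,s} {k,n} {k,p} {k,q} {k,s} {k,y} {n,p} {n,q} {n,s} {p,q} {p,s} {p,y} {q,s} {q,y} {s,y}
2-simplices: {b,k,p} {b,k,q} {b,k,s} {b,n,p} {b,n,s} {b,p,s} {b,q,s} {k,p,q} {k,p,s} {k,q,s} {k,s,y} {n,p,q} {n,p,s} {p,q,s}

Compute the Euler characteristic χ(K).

n_0=7 n_1=19 n_2=14
χ=+7−19+14=2

χ(K)=2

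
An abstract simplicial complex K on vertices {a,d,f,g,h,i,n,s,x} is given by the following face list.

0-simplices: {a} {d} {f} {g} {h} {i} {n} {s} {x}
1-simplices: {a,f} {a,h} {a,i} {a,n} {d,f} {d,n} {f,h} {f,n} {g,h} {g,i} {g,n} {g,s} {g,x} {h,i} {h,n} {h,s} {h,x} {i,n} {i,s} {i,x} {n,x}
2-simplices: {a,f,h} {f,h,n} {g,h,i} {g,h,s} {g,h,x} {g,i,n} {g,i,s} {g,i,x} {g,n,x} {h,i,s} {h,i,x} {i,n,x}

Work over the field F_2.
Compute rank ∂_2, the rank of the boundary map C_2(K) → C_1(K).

n_0=9 n_1=21 n_2=12  [Z2]
∂1: piv[af,ah,ai,an,df,gh,gs,gx] rk=8  ker:dn,fh,fn,gi,gn,hi,hn,hs,hx,in,is,ix,nx
∂2: piv[afh,fhn,ghi,ghs,ghx,gin,gis,gix,gnx] rk=9  ker:his,hix,inx
rk∂_2=9

rank∂_2=9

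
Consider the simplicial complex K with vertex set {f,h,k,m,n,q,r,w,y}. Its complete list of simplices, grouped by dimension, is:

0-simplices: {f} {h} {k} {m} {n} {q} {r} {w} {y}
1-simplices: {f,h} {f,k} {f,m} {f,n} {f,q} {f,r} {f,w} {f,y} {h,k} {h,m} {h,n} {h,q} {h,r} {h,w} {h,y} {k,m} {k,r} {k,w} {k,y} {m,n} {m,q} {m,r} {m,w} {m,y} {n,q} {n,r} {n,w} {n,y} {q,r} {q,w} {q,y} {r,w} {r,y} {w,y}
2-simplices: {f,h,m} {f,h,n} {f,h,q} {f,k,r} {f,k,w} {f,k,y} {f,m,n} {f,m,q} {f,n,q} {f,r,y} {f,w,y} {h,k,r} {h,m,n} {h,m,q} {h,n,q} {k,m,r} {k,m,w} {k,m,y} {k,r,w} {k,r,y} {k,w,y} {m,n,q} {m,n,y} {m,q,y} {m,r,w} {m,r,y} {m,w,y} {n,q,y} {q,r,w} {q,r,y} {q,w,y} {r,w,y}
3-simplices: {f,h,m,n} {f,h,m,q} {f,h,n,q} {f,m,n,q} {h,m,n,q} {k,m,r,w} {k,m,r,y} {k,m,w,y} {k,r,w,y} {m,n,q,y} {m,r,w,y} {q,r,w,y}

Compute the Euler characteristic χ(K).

χ(K)=-5

n_0=9 n_1=34 n_2=32 n_3=12
χ=+9−34+32−12=-5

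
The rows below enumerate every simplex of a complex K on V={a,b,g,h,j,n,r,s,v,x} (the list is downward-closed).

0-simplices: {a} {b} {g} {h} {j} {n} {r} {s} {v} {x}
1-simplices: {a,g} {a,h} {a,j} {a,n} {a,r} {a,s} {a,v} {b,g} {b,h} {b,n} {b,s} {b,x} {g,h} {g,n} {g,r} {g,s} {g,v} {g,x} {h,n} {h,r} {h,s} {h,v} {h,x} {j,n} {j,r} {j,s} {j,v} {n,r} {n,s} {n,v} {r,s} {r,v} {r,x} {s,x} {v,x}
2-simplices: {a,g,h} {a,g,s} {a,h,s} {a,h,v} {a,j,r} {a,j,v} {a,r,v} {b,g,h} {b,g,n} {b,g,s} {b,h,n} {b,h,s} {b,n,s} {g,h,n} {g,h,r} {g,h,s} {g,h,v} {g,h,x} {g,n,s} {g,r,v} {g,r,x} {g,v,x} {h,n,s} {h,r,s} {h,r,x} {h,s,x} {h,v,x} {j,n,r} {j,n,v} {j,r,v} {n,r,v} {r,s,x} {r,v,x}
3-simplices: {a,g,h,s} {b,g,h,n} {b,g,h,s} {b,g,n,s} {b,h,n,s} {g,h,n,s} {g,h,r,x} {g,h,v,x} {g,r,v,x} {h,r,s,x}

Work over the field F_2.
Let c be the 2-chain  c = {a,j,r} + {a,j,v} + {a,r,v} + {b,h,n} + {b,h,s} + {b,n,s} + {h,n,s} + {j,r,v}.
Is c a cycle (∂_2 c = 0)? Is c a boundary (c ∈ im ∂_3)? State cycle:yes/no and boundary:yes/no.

n_0=10 n_1=35 n_2=33 n_3=10  [Z2]
∂1: piv[ag,ah,aj,an,ar,as,av,bg,bx] rk=9  ker:bh,bn,bs,gh,gn,gr,gs,gv,gx,hn,hr,hs,hv,hx,jn,jr,js,jv,nr,ns,nv,rs,rv,rx,sx,vx
∂2: piv[agh,ags,ahs,ahv,ajr,ajv,arv,bgh,bgn,bgs,bhn,bns,ghr,ghv,ghx,grv,grx,gvx,hrs,hsx,jnr,jnv] rk=22  ker:bhs,ghn,ghs,gns,hns,hrx,hvx,jrv,nrv,rsx,rvx
∂3: piv[aghs,bghn,bghs,bgns,bhns,ghrx,ghvx,grvx,hrsx] rk=9  ker:ghns
∂2c = 0
c vs im∂3: residual ≠ 0 ⇒ not boundary

cycle:yes boundary:no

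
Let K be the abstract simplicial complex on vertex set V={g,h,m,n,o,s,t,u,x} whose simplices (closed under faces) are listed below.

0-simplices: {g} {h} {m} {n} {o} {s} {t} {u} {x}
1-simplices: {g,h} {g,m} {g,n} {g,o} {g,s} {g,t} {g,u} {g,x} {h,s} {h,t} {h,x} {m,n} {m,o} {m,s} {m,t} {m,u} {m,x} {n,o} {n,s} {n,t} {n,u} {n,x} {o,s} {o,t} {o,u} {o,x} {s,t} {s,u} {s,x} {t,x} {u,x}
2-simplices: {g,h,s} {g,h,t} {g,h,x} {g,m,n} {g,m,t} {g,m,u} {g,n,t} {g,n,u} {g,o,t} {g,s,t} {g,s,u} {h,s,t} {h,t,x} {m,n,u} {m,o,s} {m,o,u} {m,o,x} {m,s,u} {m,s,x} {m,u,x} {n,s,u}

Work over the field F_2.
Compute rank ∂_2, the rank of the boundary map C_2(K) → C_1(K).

n_0=9 n_1=31 n_2=21  [Z2]
∂1: piv[gh,gm,gn,go,gs,gt,gu,gx] rk=8  ker:hs,ht,hx,mn,mo,ms,mt,mu,mx,no,ns,nt,nu,nx,os,ot,ou,ox,st,su,sx,tx,ux
∂2: piv[ghs,ght,ghx,gmn,gmt,gmu,gnt,gnu,got,gst,gsu,htx,mos,mou,mox,msu,msx,mux,nsu] rk=19  ker:hst,mnu
rk∂_2=19

rank∂_2=19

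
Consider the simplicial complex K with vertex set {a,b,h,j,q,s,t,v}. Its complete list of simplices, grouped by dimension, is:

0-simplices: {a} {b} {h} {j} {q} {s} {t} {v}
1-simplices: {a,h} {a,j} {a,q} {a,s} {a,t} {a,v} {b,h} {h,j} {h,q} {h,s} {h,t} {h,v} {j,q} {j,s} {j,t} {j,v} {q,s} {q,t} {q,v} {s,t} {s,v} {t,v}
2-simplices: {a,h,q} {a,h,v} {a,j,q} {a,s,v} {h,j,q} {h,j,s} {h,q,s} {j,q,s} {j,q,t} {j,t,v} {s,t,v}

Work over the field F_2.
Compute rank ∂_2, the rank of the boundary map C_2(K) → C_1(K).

n_0=8 n_1=22 n_2=11  [Z2]
∂1: piv[ah,aj,aq,as,at,av,bh] rk=7  ker:hj,hq,hs,ht,hv,jq,js,jt,jv,qs,qt,qv,st,sv,tv
∂2: piv[ahq,ahv,ajq,asv,hjq,hjs,hqs,jqt,jtv,stv] rk=10  ker:jqs
rk∂_2=10

rank∂_2=10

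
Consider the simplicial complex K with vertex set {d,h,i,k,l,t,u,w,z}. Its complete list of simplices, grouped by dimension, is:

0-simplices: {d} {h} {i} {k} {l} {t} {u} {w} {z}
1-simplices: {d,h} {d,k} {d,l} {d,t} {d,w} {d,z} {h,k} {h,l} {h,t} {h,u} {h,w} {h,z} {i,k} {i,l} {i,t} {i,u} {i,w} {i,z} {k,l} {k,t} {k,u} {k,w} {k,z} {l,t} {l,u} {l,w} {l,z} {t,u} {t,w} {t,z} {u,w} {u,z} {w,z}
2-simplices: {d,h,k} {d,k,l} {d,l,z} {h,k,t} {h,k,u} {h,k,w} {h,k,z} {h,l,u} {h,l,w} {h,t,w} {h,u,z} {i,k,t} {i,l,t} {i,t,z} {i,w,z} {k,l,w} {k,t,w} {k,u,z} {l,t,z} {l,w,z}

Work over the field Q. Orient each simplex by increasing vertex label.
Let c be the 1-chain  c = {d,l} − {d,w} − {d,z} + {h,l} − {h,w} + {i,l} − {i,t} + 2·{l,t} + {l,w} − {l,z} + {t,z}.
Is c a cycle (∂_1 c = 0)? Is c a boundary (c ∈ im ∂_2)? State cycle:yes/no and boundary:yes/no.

n_0=9 n_1=33 n_2=20  [Q]
∂1: piv[dh,dk,dl,dt,dw,dz,hu,ik] rk=8  ker:hk,hl,ht,hw,hz,il,it,iu,iw,iz,kl,kt,ku,kw,kz,lt,lu,lw,lz,tu,tw,tz,uw,uz,wz
∂2: piv[dhk,dkl,dlz,hkt,hku,hkw,hkz,hlu,hlw,htw,huz,ikt,ilt,itz,iwz,klw,ltz,lwz] rk=18  ker:ktw,kuz
∂1c = {d} + {l} − {w} − {z}

cycle:no boundary:no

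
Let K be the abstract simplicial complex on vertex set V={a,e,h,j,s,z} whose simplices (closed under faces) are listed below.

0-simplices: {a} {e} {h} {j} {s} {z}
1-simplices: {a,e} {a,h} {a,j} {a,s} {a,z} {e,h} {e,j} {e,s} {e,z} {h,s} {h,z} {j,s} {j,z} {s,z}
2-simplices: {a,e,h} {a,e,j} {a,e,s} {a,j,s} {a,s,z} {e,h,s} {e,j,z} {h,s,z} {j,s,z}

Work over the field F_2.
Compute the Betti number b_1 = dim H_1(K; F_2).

b_1=0

n_0=6 n_1=14 n_2=9  [Z2]
∂1: piv[ae,ah,aj,as,az] rk=5  ker:eh,ej,es,ez,hs,hz,js,jz,sz
∂2: piv[aeh,aej,aes,ajs,asz,ehs,ejz,hsz,jsz] rk=9
b_1=(14−5)−9=0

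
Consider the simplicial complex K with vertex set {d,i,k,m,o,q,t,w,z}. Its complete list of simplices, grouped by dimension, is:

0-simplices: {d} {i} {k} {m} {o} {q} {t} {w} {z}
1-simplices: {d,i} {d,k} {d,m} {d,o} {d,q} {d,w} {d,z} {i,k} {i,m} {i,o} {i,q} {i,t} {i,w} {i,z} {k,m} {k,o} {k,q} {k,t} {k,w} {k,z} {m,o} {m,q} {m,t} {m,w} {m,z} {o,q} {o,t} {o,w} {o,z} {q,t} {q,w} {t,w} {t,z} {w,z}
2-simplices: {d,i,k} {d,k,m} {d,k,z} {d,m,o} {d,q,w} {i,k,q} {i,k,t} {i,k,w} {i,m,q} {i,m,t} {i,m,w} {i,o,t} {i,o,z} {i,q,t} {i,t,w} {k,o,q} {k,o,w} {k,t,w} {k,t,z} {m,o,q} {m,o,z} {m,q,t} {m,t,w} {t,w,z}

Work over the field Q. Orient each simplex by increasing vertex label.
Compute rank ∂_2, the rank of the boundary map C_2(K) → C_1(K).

rank∂_2=21

n_0=9 n_1=34 n_2=24  [Q]
∂1: piv[di,dk,dm,do,dq,dw,dz,it] rk=8  ker:ik,im,io,iq,iw,iz,km,ko,kq,kt,kw,kz,mo,mq,mt,mw,mz,oq,ot,ow,oz,qt,qw,tw,tz,wz
∂2: piv[dik,dkm,dkz,dmo,dqw,ikq,ikt,ikw,imq,imt,imw,iot,ioz,iqt,itw,koq,kow,ktz,moq,moz,twz] rk=21  ker:ktw,mqt,mtw
rk∂_2=21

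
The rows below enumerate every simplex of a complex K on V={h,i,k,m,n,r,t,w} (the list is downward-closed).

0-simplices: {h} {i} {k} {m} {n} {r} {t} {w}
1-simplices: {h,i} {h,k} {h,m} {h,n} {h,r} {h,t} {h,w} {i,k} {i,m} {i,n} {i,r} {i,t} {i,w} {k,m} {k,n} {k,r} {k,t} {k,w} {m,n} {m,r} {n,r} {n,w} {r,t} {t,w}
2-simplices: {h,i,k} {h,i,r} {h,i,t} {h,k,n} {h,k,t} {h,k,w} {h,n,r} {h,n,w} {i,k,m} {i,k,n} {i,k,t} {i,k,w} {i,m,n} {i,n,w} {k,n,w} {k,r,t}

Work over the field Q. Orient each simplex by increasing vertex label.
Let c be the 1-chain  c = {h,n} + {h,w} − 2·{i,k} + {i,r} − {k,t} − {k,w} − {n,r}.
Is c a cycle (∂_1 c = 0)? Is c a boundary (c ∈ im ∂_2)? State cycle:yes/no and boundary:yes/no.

n_0=8 n_1=24 n_2=16  [Q]
∂1: piv[hi,hk,hm,hn,hr,ht,hw] rk=7  ker:ik,im,in,ir,it,iw,km,kn,kr,kt,kw,mn,mr,nr,nw,rt,tw
∂2: piv[hik,hir,hit,hkn,hkt,hkw,hnr,hnw,ikm,ikn,ikw,imn,krt] rk=13  ker:ikt,inw,knw
∂1c = −2·{h} + {i} + 2·{n} − {t}

cycle:no boundary:no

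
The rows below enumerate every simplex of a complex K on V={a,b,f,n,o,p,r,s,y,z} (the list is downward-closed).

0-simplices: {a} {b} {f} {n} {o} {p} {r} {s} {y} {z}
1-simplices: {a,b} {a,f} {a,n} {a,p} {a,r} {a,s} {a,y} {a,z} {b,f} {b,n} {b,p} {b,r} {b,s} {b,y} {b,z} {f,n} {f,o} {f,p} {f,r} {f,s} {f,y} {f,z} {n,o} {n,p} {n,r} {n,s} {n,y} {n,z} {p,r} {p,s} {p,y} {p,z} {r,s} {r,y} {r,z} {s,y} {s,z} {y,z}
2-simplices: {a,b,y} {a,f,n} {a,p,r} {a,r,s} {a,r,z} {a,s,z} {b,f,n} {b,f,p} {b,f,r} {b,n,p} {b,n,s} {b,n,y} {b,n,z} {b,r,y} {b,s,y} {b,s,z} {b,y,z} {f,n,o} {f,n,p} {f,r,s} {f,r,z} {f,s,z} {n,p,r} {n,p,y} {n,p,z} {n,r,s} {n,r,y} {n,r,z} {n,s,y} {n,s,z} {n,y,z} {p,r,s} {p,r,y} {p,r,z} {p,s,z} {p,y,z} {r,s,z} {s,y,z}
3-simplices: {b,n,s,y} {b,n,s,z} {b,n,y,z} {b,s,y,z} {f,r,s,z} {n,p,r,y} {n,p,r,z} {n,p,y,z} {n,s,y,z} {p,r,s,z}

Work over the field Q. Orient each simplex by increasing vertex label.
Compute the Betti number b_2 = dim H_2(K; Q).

n_0=10 n_1=38 n_2=38 n_3=10  [Q]
∂1: piv[ab,af,an,ap,ar,as,ay,az,fo] rk=9  ker:bf,bn,bp,br,bs,by,bz,fn,fp,fr,fs,fy,fz,no,np,nr,ns,ny,nz,pr,ps,py,pz,rs,ry,rz,sy,sz,yz
∂2: piv[aby,afn,apr,ars,arz,asz,bfn,bfp,bfr,bnp,bns,bny,bnz,bry,bsy,bsz,byz,fno,frs,frz,npr,npy,npz,nrs,nry,prs] rk=26  ker:fnp,fsz,nrz,nsy,nsz,nyz,pry,prz,psz,pyz,rsz,syz
∂3: piv[bnsy,bnsz,bnyz,bsyz,frsz,npry,nprz,npyz,prsz] rk=9  ker:nsyz
b_2=(38−26)−9=3

b_2=3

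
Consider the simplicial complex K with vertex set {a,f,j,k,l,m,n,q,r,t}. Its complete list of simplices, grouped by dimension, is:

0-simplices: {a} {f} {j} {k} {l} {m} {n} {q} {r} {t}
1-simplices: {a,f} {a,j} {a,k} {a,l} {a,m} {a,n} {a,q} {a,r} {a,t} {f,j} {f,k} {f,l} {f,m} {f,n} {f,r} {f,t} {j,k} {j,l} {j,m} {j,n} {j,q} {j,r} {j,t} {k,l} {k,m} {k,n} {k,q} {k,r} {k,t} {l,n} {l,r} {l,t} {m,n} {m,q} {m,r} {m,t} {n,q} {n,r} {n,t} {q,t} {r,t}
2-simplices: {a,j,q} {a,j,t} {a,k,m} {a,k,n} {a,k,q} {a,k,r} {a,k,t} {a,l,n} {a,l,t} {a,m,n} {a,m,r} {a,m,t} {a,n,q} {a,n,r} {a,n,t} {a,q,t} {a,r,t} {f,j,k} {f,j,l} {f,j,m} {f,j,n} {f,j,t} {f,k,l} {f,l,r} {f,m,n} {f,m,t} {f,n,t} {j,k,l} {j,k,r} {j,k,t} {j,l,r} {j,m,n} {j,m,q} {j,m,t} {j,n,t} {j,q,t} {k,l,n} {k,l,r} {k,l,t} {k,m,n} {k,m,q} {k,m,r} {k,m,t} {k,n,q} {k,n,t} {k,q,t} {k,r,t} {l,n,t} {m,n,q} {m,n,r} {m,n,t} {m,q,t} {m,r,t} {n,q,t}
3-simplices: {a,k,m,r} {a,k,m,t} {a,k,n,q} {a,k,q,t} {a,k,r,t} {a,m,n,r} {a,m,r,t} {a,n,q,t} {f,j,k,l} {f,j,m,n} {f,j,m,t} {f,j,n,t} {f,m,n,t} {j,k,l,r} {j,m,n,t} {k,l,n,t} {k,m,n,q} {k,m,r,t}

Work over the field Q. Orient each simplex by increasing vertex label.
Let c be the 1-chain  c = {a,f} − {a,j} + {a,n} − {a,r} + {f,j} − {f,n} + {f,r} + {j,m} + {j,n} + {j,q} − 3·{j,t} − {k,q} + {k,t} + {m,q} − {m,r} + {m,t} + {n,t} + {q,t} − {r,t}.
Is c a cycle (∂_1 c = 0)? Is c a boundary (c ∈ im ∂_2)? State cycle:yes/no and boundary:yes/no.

n_0=10 n_1=41 n_2=54 n_3=18  [Q]
∂1: piv[af,aj,ak,al,am,an,aq,ar,at] rk=9  ker:fj,fk,fl,fm,fn,fr,ft,jk,jl,jm,jn,jq,jr,jt,kl,km,kn,kq,kr,kt,ln,lr,lt,mn,mq,mr,mt,nq,nr,nt,qt,rt
∂2: piv[ajq,ajt,akm,akn,akq,akr,akt,aln,alt,amn,amr,amt,anq,anr,ant,aqt,art,fjk,fjl,fjm,fjn,fjt,fkl,flr,fmn,fmt,jkr,jkt,jlr,jmq,kln] rk=31  ker:fnt,jkl,jmn,jmt,jnt,jqt,klr,klt,kmn,kmq,kmr,kmt,knq,knt,kqt,krt,lnt,mnq,mnr,mnt,mqt,mrt,nqt
∂3: piv[akmr,akmt,aknq,akqt,akrt,amnr,amrt,anqt,fjkl,fjmn,fjmt,fjnt,fmnt,jklr,klnt,kmnq] rk=16  ker:jmnt,kmrt
∂1c = 0
c vs im∂2: residual ≠ 0 ⇒ not boundary

cycle:yes boundary:no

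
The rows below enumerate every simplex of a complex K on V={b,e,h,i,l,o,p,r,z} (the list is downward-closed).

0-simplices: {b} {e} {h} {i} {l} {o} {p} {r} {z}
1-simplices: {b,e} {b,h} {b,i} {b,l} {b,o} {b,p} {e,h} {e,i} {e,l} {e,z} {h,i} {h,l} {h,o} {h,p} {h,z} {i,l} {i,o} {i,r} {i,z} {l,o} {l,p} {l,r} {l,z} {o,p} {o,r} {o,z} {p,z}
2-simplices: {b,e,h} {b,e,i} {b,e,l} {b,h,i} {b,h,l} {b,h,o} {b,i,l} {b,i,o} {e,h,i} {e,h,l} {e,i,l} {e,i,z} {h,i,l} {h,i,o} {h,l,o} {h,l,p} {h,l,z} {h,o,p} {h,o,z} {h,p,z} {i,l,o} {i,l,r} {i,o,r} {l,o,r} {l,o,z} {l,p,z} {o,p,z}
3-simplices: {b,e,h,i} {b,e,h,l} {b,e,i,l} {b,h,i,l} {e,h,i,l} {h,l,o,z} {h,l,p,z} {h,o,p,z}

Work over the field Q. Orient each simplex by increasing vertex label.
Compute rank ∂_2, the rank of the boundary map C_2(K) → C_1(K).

rank∂_2=17

n_0=9 n_1=27 n_2=27 n_3=8  [Q]
∂1: piv[be,bh,bi,bl,bo,bp,ez,ir] rk=8  ker:eh,ei,el,hi,hl,ho,hp,hz,il,io,iz,lo,lp,lr,lz,op,or,oz,pz
∂2: piv[beh,bei,bel,bhi,bhl,bho,bil,bio,eiz,hlo,hlp,hlz,hop,hoz,hpz,ilr,ior] rk=17  ker:ehi,ehl,eil,hil,hio,ilo,lor,loz,lpz,opz
∂3: piv[behi,behl,beil,bhil,hloz,hlpz,hopz] rk=7  ker:ehil
rk∂_2=17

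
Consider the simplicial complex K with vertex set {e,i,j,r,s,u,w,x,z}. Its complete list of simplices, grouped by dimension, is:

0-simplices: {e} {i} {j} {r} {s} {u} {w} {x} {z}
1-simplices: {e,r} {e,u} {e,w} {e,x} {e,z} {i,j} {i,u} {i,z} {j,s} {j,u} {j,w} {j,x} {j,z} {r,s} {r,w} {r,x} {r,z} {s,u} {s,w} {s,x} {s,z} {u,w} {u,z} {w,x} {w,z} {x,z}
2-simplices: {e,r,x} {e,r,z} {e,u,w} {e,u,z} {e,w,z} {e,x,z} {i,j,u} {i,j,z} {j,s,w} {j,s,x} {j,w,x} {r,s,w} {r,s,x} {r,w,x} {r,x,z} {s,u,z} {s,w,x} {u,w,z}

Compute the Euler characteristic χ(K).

χ(K)=1

n_0=9 n_1=26 n_2=18
χ=+9−26+18=1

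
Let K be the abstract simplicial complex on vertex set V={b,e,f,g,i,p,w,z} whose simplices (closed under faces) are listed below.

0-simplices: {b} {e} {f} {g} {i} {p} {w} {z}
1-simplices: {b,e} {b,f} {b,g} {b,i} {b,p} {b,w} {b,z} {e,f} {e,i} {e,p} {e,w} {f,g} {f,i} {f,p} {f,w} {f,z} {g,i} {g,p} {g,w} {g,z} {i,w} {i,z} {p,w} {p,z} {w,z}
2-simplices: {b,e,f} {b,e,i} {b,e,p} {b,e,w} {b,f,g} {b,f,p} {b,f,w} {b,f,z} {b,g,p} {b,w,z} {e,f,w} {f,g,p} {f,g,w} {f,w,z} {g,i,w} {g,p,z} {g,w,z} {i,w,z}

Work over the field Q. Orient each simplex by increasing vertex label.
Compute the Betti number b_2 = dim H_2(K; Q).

n_0=8 n_1=25 n_2=18  [Q]
∂1: piv[be,bf,bg,bi,bp,bw,bz] rk=7  ker:ef,ei,ep,ew,fg,fi,fp,fw,fz,gi,gp,gw,gz,iw,iz,pw,pz,wz
∂2: piv[bef,bei,bep,bew,bfg,bfp,bfw,bfz,bgp,bwz,fgw,giw,gpz,gwz,iwz] rk=15  ker:efw,fgp,fwz
b_2=(18−15)−0=3

b_2=3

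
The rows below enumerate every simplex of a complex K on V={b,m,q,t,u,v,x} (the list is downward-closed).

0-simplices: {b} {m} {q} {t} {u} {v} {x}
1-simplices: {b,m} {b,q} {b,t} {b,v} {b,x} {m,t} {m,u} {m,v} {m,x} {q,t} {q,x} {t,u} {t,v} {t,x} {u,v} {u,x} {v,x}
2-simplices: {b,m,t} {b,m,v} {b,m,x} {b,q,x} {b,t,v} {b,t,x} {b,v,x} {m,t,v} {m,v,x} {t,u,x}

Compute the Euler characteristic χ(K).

χ(K)=0

n_0=7 n_1=17 n_2=10
χ=+7−17+10=0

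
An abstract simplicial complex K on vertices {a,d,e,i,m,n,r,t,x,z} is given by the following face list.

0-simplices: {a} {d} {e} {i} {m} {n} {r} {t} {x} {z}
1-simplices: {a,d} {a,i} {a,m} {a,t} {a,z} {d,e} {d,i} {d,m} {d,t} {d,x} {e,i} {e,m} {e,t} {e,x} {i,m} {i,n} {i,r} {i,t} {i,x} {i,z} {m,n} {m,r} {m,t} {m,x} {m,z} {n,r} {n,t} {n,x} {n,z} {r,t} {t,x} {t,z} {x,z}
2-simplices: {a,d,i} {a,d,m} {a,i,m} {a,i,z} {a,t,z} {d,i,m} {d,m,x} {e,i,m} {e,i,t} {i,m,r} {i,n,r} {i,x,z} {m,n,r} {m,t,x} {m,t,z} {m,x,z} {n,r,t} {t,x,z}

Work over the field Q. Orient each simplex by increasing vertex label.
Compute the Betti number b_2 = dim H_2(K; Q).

b_2=2

n_0=10 n_1=33 n_2=18  [Q]
∂1: piv[ad,ai,am,at,az,de,dx,in,ir] rk=9  ker:di,dm,dt,ei,em,et,ex,im,it,ix,iz,mn,mr,mt,mx,mz,nr,nt,nx,nz,rt,tx,tz,xz
∂2: piv[adi,adm,aim,aiz,atz,dmx,eim,eit,imr,inr,ixz,mnr,mtx,mtz,mxz,nrt] rk=16  ker:dim,txz
b_2=(18−16)−0=2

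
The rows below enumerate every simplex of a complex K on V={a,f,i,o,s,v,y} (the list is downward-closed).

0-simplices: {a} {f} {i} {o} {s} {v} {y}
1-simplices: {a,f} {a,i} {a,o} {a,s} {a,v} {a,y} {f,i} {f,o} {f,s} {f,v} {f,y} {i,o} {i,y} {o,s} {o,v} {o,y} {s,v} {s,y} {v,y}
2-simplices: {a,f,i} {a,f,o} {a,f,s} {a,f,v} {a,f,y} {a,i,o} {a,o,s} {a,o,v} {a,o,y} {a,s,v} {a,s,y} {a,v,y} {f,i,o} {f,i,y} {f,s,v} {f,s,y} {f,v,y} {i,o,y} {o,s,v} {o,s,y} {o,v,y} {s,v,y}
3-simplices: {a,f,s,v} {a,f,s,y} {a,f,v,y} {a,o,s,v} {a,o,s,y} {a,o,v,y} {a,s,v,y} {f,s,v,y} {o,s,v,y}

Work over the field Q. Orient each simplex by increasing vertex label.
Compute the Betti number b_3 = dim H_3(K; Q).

n_0=7 n_1=19 n_2=22 n_3=9  [Q]
∂1: piv[af,ai,ao,as,av,ay] rk=6  ker:fi,fo,fs,fv,fy,io,iy,os,ov,oy,sv,sy,vy
∂2: piv[afi,afo,afs,afv,afy,aio,aos,aov,aoy,asv,asy,avy,fiy] rk=13  ker:fio,fsv,fsy,fvy,ioy,osv,osy,ovy,svy
∂3: piv[afsv,afsy,afvy,aosv,aosy,aovy,asvy] rk=7  ker:fsvy,osvy
b_3=(9−7)−0=2

b_3=2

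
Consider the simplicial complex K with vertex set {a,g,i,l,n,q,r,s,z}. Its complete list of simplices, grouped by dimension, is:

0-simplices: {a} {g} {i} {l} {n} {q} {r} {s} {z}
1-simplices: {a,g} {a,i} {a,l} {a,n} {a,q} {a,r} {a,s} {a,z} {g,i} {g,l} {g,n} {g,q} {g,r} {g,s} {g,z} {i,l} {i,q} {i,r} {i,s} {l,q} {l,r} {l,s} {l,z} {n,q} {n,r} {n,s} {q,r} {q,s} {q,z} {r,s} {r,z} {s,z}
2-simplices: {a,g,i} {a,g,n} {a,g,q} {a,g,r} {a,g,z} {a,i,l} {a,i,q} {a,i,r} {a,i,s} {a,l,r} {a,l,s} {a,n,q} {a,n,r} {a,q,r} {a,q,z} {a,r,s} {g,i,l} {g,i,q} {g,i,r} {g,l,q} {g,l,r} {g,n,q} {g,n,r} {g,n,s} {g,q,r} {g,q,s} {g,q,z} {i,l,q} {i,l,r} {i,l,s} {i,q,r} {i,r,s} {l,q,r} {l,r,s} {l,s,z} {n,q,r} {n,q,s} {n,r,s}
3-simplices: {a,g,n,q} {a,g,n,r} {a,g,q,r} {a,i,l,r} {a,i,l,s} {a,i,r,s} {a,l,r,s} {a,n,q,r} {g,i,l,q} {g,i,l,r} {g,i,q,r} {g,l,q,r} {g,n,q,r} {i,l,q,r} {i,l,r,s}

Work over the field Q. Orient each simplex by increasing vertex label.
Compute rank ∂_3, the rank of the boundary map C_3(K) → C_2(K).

rank∂_3=12

n_0=9 n_1=32 n_2=38 n_3=15  [Q]
∂1: piv[ag,ai,al,an,aq,ar,as,az] rk=8  ker:gi,gl,gn,gq,gr,gs,gz,il,iq,ir,is,lq,lr,ls,lz,nq,nr,ns,qr,qs,qz,rs,rz,sz
∂2: piv[agi,agn,agq,agr,agz,ail,aiq,air,ais,alr,als,anq,anr,aqr,aqz,ars,gil,glq,gns,gqs,lsz,nrs] rk=22  ker:giq,gir,glr,gnq,gnr,gqr,gqz,ilq,ilr,ils,iqr,irs,lqr,lrs,nqr,nqs
∂3: piv[agnq,agnr,agqr,ailr,ails,airs,alrs,anqr,gilq,gilr,giqr,glqr] rk=12  ker:gnqr,ilqr,ilrs
rk∂_3=12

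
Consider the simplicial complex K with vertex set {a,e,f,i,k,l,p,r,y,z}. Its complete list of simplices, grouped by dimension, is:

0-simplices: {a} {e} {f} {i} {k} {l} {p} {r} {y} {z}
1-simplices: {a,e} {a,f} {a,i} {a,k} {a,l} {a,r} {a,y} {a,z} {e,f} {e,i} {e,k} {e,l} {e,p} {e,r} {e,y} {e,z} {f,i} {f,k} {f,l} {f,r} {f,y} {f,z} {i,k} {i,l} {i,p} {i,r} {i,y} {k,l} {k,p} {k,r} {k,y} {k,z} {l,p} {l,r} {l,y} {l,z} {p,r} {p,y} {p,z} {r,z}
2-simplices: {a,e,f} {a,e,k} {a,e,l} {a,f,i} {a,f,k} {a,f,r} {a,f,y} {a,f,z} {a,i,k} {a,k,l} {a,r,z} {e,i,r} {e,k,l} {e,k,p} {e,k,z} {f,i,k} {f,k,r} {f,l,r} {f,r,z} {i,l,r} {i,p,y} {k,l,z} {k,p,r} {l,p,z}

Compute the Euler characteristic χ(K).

χ(K)=-6

n_0=10 n_1=40 n_2=24
χ=+10−40+24=-6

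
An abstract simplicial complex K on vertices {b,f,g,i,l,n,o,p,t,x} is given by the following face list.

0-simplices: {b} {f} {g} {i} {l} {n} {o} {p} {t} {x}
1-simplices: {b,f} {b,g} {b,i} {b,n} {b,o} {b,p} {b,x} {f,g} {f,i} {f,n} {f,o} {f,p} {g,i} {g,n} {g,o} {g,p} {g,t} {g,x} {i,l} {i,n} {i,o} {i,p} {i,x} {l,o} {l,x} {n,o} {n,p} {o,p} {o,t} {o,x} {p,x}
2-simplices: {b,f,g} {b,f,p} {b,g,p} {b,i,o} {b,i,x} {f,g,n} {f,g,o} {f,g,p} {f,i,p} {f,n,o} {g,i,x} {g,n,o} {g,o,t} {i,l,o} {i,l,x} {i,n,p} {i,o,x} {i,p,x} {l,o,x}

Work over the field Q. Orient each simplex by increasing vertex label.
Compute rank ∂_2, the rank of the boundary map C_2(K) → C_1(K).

rank∂_2=16

n_0=10 n_1=31 n_2=19  [Q]
∂1: piv[bf,bg,bi,bn,bo,bp,bx,gt,il] rk=9  ker:fg,fi,fn,fo,fp,gi,gn,go,gp,gx,in,io,ip,ix,lo,lx,no,np,op,ot,ox,px
∂2: piv[bfg,bfp,bgp,bio,bix,fgn,fgo,fip,fno,gix,got,ilo,ilx,inp,iox,ipx] rk=16  ker:fgp,gno,lox
rk∂_2=16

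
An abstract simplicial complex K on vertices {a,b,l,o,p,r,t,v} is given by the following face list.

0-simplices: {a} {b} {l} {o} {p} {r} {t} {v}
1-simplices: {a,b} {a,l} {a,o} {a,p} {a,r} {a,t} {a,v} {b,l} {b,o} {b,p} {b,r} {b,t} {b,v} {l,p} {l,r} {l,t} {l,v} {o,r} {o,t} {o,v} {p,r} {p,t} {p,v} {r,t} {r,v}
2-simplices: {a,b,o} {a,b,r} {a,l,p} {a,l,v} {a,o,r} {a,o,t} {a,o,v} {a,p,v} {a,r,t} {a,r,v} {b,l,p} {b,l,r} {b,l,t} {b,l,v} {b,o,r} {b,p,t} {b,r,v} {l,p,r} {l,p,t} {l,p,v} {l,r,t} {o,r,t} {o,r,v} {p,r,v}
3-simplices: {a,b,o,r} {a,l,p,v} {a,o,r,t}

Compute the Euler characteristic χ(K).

χ(K)=4

n_0=8 n_1=25 n_2=24 n_3=3
χ=+8−25+24−3=4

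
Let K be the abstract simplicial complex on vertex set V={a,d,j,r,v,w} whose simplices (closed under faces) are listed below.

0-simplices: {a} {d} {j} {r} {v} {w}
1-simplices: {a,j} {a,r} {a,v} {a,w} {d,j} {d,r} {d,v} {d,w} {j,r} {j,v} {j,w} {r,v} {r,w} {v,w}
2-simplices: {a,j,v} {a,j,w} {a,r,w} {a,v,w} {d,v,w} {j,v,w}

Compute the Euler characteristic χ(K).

χ(K)=-2

n_0=6 n_1=14 n_2=6
χ=+6−14+6=-2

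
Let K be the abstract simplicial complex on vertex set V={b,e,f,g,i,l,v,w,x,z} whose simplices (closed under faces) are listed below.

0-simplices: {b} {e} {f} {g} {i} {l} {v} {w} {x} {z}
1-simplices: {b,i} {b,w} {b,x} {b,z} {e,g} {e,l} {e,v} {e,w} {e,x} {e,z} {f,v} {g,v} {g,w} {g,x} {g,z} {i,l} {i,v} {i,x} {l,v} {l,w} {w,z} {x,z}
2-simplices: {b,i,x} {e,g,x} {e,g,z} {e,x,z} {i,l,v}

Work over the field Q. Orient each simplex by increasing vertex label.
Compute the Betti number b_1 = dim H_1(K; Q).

b_1=8

n_0=10 n_1=22 n_2=5  [Q]
∂1: piv[bi,bw,bx,bz,eg,el,ev,ew,fv] rk=9  ker:ex,ez,gv,gw,gx,gz,il,iv,ix,lv,lw,wz,xz
∂2: piv[bix,egx,egz,exz,ilv] rk=5
b_1=(22−9)−5=8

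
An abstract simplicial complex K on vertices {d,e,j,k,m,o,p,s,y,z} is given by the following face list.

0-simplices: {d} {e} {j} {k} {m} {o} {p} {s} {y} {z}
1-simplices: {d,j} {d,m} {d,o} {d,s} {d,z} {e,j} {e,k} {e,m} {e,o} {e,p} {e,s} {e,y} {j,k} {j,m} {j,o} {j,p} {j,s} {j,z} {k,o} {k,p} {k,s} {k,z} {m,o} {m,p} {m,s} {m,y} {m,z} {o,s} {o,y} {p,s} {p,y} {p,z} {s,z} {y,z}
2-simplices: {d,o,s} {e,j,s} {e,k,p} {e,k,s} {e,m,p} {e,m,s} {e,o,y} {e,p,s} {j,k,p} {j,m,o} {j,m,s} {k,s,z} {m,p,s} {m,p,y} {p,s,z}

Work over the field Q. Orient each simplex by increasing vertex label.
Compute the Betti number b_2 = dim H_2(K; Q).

n_0=10 n_1=34 n_2=15  [Q]
∂1: piv[dj,dm,do,ds,dz,ej,ek,ep,ey] rk=9  ker:em,eo,es,jk,jm,jo,jp,js,jz,ko,kp,ks,kz,mo,mp,ms,my,mz,os,oy,ps,py,pz,sz,yz
∂2: piv[dos,ejs,ekp,eks,emp,ems,eoy,eps,jkp,jmo,jms,ksz,mpy,psz] rk=14  ker:mps
b_2=(15−14)−0=1

b_2=1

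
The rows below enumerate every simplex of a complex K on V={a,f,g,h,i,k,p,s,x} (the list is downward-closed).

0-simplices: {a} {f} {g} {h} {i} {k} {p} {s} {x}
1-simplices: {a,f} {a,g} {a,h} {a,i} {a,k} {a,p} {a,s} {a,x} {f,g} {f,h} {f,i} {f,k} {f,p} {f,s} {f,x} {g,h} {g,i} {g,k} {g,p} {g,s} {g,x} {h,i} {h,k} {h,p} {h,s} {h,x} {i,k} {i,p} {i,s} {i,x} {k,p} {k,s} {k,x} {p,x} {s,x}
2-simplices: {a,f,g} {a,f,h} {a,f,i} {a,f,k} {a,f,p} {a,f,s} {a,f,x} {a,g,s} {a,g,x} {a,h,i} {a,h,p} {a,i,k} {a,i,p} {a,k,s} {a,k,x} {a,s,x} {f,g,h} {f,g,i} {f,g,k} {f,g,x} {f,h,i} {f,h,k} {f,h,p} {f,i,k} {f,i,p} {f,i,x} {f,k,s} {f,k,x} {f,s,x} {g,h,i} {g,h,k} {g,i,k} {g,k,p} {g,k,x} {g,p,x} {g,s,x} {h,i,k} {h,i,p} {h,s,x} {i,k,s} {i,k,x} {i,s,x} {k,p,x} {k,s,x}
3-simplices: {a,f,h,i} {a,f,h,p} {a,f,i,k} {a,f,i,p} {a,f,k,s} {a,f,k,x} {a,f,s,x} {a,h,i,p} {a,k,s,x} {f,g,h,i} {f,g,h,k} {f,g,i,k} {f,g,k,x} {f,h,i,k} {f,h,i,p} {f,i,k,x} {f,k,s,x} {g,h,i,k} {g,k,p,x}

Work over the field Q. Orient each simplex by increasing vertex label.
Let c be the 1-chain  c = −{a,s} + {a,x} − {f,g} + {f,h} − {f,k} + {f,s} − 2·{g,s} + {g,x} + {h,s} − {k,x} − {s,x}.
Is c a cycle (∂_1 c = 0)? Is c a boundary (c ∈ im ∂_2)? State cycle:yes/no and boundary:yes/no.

n_0=9 n_1=35 n_2=44 n_3=19  [Q]
∂1: piv[af,ag,ah,ai,ak,ap,as,ax] rk=8  ker:fg,fh,fi,fk,fp,fs,fx,gh,gi,gk,gp,gs,gx,hi,hk,hp,hs,hx,ik,ip,is,ix,kp,ks,kx,px,sx
∂2: piv[afg,afh,afi,afk,afp,afs,afx,ags,agx,ahi,ahp,aik,aip,aks,akx,asx,fgh,fgi,fgk,fhk,fix,gkp,gpx,hsx,iks] rk=25  ker:fgx,fhi,fhp,fik,fip,fks,fkx,fsx,ghi,ghk,gik,gkx,gsx,hik,hip,ikx,isx,kpx,ksx
∂3: piv[afhi,afhp,afik,afip,afks,afkx,afsx,ahip,aksx,fghi,fghk,fgik,fgkx,fhik,fikx,gkpx] rk=16  ker:fhip,fksx,ghik
∂1c = 0
c vs im∂2: residual ≠ 0 ⇒ not boundary

cycle:yes boundary:no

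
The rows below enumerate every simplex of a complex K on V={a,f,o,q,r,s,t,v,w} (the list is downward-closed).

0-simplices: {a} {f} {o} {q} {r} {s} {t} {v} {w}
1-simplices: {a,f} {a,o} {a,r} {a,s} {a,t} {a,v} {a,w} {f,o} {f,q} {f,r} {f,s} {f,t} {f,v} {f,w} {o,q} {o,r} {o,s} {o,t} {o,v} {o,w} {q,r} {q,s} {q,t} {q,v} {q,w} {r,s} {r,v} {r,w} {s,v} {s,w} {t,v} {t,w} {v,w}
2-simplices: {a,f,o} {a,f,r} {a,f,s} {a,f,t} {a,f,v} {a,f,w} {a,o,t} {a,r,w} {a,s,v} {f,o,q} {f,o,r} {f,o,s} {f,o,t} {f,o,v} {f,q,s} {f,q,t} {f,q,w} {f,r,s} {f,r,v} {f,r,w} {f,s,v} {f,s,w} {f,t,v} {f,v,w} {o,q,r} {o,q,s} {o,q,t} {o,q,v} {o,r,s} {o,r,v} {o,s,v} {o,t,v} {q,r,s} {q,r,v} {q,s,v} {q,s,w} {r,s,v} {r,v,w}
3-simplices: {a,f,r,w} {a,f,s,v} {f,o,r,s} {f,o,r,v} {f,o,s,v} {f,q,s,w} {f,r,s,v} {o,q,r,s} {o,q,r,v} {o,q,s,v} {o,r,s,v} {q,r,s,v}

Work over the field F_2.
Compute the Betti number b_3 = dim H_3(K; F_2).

b_3=2

n_0=9 n_1=33 n_2=38 n_3=12  [Z2]
∂1: piv[af,ao,ar,as,at,av,aw,fq] rk=8  ker:fo,fr,fs,ft,fv,fw,oq,or,os,ot,ov,ow,qr,qs,qt,qv,qw,rs,rv,rw,sv,sw,tv,tw,vw
∂2: piv[afo,afr,afs,aft,afv,afw,aot,arw,asv,foq,for,fos,fov,fqs,fqt,fqw,frs,frv,fsw,ftv,fvw,oqr,oqv] rk=23  ker:fot,frw,fsv,oqs,oqt,ors,orv,osv,otv,qrs,qrv,qsv,qsw,rsv,rvw
∂3: piv[afrw,afsv,fors,forv,fosv,fqsw,frsv,oqrs,oqrv,oqsv] rk=10  ker:orsv,qrsv
b_3=(12−10)−0=2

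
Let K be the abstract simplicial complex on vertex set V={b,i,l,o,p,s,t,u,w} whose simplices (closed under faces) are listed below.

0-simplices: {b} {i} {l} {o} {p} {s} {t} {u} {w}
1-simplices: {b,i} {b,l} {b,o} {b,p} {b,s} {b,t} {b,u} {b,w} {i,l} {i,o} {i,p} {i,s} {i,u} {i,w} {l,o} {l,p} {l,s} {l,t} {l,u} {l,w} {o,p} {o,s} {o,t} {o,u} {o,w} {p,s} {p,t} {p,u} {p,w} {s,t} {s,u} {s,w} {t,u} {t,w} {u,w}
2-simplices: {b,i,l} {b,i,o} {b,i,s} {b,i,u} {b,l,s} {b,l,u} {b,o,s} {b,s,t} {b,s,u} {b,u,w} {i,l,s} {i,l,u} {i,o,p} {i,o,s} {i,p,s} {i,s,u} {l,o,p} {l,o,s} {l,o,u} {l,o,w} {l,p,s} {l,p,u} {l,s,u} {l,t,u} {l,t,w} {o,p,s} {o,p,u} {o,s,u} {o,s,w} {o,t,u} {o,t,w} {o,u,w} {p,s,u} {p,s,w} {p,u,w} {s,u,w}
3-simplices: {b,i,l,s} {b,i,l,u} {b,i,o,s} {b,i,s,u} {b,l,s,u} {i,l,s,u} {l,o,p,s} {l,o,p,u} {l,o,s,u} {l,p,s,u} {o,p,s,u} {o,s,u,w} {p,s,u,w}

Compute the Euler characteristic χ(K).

n_0=9 n_1=35 n_2=36 n_3=13
χ=+9−35+36−13=-3

χ(K)=-3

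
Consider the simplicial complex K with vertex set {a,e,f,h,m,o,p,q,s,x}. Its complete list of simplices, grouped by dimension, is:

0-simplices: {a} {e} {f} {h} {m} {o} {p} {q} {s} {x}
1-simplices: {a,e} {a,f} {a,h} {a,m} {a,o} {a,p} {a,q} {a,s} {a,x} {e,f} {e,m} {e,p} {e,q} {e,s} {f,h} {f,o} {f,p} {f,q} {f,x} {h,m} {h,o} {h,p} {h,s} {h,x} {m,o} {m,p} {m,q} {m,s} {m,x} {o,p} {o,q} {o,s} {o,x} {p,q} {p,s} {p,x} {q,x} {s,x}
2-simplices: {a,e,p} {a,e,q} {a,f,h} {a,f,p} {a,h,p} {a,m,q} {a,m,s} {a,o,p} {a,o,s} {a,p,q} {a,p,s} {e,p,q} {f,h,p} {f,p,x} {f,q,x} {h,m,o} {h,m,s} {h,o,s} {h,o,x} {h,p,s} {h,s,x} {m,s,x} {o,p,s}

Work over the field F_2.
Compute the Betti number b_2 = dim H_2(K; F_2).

n_0=10 n_1=38 n_2=23  [Z2]
∂1: piv[ae,af,ah,am,ao,ap,aq,as,ax] rk=9  ker:ef,em,ep,eq,es,fh,fo,fp,fq,fx,hm,ho,hp,hs,hx,mo,mp,mq,ms,mx,op,oq,os,ox,pq,ps,px,qx,sx
∂2: piv[aep,aeq,afh,afp,ahp,amq,ams,aop,aos,apq,aps,fpx,fqx,hmo,hms,hos,hox,hps,hsx,msx] rk=20  ker:epq,fhp,ops
b_2=(23−20)−0=3

b_2=3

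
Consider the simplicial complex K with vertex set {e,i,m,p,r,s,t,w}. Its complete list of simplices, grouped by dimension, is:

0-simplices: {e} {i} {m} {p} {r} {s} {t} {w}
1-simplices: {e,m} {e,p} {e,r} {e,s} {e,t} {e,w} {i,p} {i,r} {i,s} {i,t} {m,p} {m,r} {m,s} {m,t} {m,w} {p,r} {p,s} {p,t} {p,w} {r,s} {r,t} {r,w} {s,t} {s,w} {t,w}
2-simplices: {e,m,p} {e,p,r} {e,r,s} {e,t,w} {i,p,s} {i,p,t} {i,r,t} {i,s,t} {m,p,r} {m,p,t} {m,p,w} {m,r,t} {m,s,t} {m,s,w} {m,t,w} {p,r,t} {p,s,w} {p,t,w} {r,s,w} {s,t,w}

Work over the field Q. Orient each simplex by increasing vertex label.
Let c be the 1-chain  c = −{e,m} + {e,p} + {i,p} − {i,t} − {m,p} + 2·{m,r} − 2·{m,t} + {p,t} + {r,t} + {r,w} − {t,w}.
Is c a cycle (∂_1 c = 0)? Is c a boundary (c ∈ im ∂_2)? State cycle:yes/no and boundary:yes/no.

cycle:yes boundary:no

n_0=8 n_1=25 n_2=20  [Q]
∂1: piv[em,ep,er,es,et,ew,ip] rk=7  ker:ir,is,it,mp,mr,ms,mt,mw,pr,ps,pt,pw,rs,rt,rw,st,sw,tw
∂2: piv[emp,epr,ers,etw,ips,ipt,irt,ist,mpr,mpt,mpw,mrt,mst,msw,mtw,rsw] rk=16  ker:prt,psw,ptw,stw
∂1c = 0
c vs im∂2: residual ≠ 0 ⇒ not boundary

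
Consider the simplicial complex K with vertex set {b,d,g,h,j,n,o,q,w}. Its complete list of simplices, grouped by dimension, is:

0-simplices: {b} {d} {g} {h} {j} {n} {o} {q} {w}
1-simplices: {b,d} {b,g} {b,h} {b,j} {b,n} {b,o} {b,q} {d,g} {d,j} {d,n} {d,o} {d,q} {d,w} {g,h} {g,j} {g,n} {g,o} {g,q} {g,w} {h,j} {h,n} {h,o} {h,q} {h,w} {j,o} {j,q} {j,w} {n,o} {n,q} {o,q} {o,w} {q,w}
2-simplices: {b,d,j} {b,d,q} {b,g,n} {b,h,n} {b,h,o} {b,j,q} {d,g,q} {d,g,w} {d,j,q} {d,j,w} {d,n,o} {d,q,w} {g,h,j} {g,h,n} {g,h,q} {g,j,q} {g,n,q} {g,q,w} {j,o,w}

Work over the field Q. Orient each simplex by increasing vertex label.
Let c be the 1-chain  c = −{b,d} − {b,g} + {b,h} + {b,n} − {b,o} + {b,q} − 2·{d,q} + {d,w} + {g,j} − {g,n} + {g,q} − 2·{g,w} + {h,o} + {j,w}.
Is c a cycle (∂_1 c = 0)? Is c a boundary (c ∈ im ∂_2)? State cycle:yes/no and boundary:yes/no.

cycle:yes boundary:yes

n_0=9 n_1=32 n_2=19  [Q]
∂1: piv[bd,bg,bh,bj,bn,bo,bq,dw] rk=8  ker:dg,dj,dn,do,dq,gh,gj,gn,go,gq,gw,hj,hn,ho,hq,hw,jo,jq,jw,no,nq,oq,ow,qw
∂2: piv[bdj,bdq,bgn,bhn,bho,bjq,dgq,dgw,djw,dno,dqw,ghj,ghn,ghq,gjq,gnq,jow] rk=17  ker:djq,gqw
∂1c = 0
c vs im∂2: reduces to 0 ⇒ boundary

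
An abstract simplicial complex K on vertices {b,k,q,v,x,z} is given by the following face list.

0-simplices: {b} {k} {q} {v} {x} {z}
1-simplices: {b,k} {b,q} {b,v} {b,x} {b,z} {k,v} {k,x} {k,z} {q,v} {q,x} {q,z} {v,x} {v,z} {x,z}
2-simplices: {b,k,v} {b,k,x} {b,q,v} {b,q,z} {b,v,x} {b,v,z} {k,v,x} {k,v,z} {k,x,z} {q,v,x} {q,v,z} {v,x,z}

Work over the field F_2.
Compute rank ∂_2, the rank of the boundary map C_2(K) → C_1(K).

n_0=6 n_1=14 n_2=12  [Z2]
∂1: piv[bk,bq,bv,bx,bz] rk=5  ker:kv,kx,kz,qv,qx,qz,vx,vz,xz
∂2: piv[bkv,bkx,bqv,bqz,bvx,bvz,kvz,kxz,qvx] rk=9  ker:kvx,qvz,vxz
rk∂_2=9

rank∂_2=9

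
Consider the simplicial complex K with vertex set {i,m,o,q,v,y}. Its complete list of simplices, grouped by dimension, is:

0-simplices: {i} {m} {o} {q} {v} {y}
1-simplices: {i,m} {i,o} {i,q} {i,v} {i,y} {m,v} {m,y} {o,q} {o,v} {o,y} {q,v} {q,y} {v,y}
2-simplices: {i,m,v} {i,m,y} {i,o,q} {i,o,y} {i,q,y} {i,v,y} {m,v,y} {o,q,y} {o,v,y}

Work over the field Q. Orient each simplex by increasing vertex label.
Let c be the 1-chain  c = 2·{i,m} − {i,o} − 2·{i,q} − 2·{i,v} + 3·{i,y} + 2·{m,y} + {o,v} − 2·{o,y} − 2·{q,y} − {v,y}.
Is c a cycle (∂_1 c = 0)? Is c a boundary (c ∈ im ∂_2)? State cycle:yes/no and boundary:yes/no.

cycle:yes boundary:yes

n_0=6 n_1=13 n_2=9  [Q]
∂1: piv[im,io,iq,iv,iy] rk=5  ker:mv,my,oq,ov,oy,qv,qy,vy
∂2: piv[imv,imy,ioq,ioy,iqy,ivy,ovy] rk=7  ker:mvy,oqy
∂1c = 0
c vs im∂2: reduces to 0 ⇒ boundary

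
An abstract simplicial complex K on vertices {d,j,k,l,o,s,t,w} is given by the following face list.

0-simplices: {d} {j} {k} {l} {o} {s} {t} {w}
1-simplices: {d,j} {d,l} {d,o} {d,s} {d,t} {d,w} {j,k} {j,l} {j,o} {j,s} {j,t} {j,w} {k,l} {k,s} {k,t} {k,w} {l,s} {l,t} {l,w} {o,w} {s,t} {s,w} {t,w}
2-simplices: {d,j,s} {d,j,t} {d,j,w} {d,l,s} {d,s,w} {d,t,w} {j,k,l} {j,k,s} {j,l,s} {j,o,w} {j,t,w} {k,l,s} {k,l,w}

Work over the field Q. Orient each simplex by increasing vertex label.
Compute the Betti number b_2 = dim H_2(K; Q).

b_2=2

n_0=8 n_1=23 n_2=13  [Q]
∂1: piv[dj,dl,do,ds,dt,dw,jk] rk=7  ker:jl,jo,js,jt,jw,kl,ks,kt,kw,ls,lt,lw,ow,st,sw,tw
∂2: piv[djs,djt,djw,dls,dsw,dtw,jkl,jks,jls,jow,klw] rk=11  ker:jtw,kls
b_2=(13−11)−0=2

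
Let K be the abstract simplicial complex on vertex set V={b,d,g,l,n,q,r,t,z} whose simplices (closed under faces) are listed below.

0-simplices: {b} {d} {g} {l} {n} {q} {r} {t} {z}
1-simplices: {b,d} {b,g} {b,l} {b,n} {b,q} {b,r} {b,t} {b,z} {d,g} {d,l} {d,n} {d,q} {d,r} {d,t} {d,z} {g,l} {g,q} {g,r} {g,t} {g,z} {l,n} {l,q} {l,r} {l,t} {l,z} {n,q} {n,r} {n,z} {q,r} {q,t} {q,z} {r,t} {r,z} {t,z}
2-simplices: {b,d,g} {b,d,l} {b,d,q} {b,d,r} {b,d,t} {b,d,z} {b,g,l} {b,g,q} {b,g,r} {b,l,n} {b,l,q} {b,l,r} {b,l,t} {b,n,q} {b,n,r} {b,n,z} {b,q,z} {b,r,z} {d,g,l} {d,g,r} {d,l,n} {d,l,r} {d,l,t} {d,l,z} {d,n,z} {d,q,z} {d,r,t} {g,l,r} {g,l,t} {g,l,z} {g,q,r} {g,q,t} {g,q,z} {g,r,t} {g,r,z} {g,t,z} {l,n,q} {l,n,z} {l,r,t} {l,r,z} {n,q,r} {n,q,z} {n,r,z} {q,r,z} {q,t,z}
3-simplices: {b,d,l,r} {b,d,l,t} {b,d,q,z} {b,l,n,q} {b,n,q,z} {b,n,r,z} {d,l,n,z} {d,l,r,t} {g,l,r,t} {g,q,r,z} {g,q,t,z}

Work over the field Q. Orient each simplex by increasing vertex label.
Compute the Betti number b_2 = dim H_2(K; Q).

n_0=9 n_1=34 n_2=45 n_3=11  [Q]
∂1: piv[bd,bg,bl,bn,bq,br,bt,bz] rk=8  ker:dg,dl,dn,dq,dr,dt,dz,gl,gq,gr,gt,gz,ln,lq,lr,lt,lz,nq,nr,nz,qr,qt,qz,rt,rz,tz
∂2: piv[bdg,bdl,bdq,bdr,bdt,bdz,bgl,bgq,bgr,bln,blq,blr,blt,bnq,bnr,bnz,bqz,brz,dln,dlz,drt,glt,glz,gqr,gqt,gtz] rk=26  ker:dgl,dgr,dlr,dlt,dnz,dqz,glr,gqz,grt,grz,lnq,lnz,lrt,lrz,nqr,nqz,nrz,qrz,qtz
∂3: piv[bdlr,bdlt,bdqz,blnq,bnqz,bnrz,dlnz,dlrt,glrt,gqrz,gqtz] rk=11
b_2=(45−26)−11=8

b_2=8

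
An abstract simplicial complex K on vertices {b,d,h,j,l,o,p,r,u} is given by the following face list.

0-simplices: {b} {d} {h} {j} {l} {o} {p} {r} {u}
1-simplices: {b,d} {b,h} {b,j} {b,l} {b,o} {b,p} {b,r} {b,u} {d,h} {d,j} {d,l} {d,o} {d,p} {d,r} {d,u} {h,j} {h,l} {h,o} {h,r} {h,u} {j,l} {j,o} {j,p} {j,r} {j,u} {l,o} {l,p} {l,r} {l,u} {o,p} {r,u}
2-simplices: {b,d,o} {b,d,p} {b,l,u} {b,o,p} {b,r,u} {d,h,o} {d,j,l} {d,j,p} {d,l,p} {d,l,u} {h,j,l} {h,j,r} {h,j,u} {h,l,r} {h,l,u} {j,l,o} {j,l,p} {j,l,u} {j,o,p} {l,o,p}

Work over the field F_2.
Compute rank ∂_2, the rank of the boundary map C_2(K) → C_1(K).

n_0=9 n_1=31 n_2=20  [Z2]
∂1: piv[bd,bh,bj,bl,bo,bp,br,bu] rk=8  ker:dh,dj,dl,do,dp,dr,du,hj,hl,ho,hr,hu,jl,jo,jp,jr,ju,lo,lp,lr,lu,op,ru
∂2: piv[bdo,bdp,blu,bop,bru,dho,djl,djp,dlp,dlu,hjl,hjr,hju,hlr,hlu,jlo,jop] rk=17  ker:jlp,jlu,lop
rk∂_2=17

rank∂_2=17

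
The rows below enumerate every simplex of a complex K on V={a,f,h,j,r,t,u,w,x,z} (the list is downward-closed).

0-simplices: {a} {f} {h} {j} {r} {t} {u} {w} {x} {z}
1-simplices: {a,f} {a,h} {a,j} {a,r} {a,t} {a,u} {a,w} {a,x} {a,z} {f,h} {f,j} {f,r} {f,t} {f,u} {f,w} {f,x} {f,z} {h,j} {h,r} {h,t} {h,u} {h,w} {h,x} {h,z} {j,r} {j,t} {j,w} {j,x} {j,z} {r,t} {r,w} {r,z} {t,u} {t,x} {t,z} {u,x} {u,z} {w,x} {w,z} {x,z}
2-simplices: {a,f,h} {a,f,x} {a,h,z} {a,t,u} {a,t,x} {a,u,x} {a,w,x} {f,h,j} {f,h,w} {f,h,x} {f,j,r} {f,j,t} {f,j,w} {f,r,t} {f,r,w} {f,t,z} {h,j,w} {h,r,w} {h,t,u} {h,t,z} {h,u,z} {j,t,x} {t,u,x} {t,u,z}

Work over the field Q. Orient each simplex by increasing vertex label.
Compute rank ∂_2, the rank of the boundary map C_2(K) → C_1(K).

rank∂_2=21

n_0=10 n_1=40 n_2=24  [Q]
∂1: piv[af,ah,aj,ar,at,au,aw,ax,az] rk=9  ker:fh,fj,fr,ft,fu,fw,fx,fz,hj,hr,ht,hu,hw,hx,hz,jr,jt,jw,jx,jz,rt,rw,rz,tu,tx,tz,ux,uz,wx,wz,xz
∂2: piv[afh,afx,ahz,atu,atx,aux,awx,fhj,fhw,fhx,fjr,fjt,fjw,frt,frw,ftz,hrw,htu,htz,huz,jtx] rk=21  ker:hjw,tux,tuz
rk∂_2=21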